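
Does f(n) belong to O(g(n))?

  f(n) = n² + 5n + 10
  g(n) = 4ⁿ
True

f(n) = n² + 5n + 10 is O(n²), and g(n) = 4ⁿ is O(4ⁿ).
Since O(n²) ⊆ O(4ⁿ) (f grows no faster than g), f(n) = O(g(n)) is true.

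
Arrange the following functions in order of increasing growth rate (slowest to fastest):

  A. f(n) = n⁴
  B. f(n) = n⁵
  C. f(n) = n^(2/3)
C < A < B

Comparing growth rates:
C = n^(2/3) is O(n^(2/3))
A = n⁴ is O(n⁴)
B = n⁵ is O(n⁵)

Therefore, the order from slowest to fastest is: C < A < B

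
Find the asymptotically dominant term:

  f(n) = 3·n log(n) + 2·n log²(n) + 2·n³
2·n³

Looking at each term:
  - 3·n log(n) is O(n log n)
  - 2·n log²(n) is O(n log² n)
  - 2·n³ is O(n³)

The term 2·n³ (O(n³)) grows fastest and dominates all others.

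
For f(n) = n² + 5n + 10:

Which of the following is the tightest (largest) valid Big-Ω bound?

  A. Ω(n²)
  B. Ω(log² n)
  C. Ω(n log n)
A

f(n) = n² + 5n + 10 is Ω(n²).
All listed options are valid Big-Ω bounds (lower bounds),
but Ω(n²) is the tightest (largest valid bound).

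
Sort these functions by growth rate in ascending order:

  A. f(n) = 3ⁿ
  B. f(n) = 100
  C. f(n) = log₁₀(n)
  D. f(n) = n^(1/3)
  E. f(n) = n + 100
B < C < D < E < A

Comparing growth rates:
B = 100 is O(1)
C = log₁₀(n) is O(log n)
D = n^(1/3) is O(n^(1/3))
E = n + 100 is O(n)
A = 3ⁿ is O(3ⁿ)

Therefore, the order from slowest to fastest is: B < C < D < E < A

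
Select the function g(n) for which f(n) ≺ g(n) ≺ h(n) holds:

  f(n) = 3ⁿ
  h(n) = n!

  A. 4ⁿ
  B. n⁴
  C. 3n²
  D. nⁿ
A

We need g(n) with 3ⁿ = o(g(n)) and g(n) = o(n!), i.e. O(3ⁿ) ≺ g ≺ O(n!).
Check each option:
  A. 4ⁿ — O(4ⁿ) is strictly between O(3ⁿ) and O(n!) ✓
  B. n⁴ — O(n⁴) does not grow strictly faster than f(n)
  C. 3n² — O(n²) does not grow strictly faster than f(n)
  D. nⁿ — O(nⁿ) does not grow strictly slower than h(n)

Only option A (4ⁿ) lies strictly between.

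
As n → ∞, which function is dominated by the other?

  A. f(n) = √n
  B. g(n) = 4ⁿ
A

f(n) = √n is O(√n), while g(n) = 4ⁿ is O(4ⁿ).
Since O(√n) grows slower than O(4ⁿ), f(n) is dominated.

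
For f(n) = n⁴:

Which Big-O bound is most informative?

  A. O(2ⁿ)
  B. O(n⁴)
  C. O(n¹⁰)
B

f(n) = n⁴ is O(n⁴).
All listed options are valid Big-O bounds (upper bounds),
but O(n⁴) is the tightest (smallest valid bound).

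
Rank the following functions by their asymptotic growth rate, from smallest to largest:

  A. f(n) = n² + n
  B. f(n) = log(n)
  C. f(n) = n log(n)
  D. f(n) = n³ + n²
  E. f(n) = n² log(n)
B < C < A < E < D

Comparing growth rates:
B = log(n) is O(log n)
C = n log(n) is O(n log n)
A = n² + n is O(n²)
E = n² log(n) is O(n² log n)
D = n³ + n² is O(n³)

Therefore, the order from slowest to fastest is: B < C < A < E < D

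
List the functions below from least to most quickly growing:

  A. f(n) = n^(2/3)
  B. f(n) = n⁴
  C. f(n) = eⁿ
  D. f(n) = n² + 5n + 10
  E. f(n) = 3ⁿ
A < D < B < C < E

Comparing growth rates:
A = n^(2/3) is O(n^(2/3))
D = n² + 5n + 10 is O(n²)
B = n⁴ is O(n⁴)
C = eⁿ is O(eⁿ)
E = 3ⁿ is O(3ⁿ)

Therefore, the order from slowest to fastest is: A < D < B < C < E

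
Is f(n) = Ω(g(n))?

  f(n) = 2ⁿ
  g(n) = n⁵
True

f(n) = 2ⁿ is O(2ⁿ), and g(n) = n⁵ is O(n⁵).
Since O(2ⁿ) grows at least as fast as O(n⁵), f(n) = Ω(g(n)) is true.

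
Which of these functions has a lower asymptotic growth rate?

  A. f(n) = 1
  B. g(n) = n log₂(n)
A

f(n) = 1 is O(1), while g(n) = n log₂(n) is O(n log n).
Since O(1) grows slower than O(n log n), f(n) is dominated.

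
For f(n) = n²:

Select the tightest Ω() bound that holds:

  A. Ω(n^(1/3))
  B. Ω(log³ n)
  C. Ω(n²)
C

f(n) = n² is Ω(n²).
All listed options are valid Big-Ω bounds (lower bounds),
but Ω(n²) is the tightest (largest valid bound).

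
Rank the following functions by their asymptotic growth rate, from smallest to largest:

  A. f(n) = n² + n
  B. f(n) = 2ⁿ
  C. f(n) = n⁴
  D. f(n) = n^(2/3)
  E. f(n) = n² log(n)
D < A < E < C < B

Comparing growth rates:
D = n^(2/3) is O(n^(2/3))
A = n² + n is O(n²)
E = n² log(n) is O(n² log n)
C = n⁴ is O(n⁴)
B = 2ⁿ is O(2ⁿ)

Therefore, the order from slowest to fastest is: D < A < E < C < B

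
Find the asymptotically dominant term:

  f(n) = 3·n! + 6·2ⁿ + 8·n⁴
3·n!

Looking at each term:
  - 3·n! is O(n!)
  - 6·2ⁿ is O(2ⁿ)
  - 8·n⁴ is O(n⁴)

The term 3·n! (O(n!)) grows fastest and dominates all others.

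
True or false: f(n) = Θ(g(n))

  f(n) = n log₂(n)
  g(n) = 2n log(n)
True

f(n) = n log₂(n) and g(n) = 2n log(n) are both O(n log n).
Since they have the same asymptotic growth rate, f(n) = Θ(g(n)) is true.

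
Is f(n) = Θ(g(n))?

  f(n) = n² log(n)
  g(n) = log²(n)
False

f(n) = n² log(n) is O(n² log n), and g(n) = log²(n) is O(log² n).
Since they have different growth rates, f(n) = Θ(g(n)) is false.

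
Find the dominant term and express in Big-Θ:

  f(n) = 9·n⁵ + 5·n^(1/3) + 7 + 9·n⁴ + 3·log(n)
Θ(n⁵)

Order the terms by growth rate: 7 ≺ 3·log(n) ≺ 5·n^(1/3) ≺ 9·n⁴ ≺ 9·n⁵.
The fastest-growing term 9·n⁵ dominates as n → ∞; dropping its constant factor gives Θ(n⁵).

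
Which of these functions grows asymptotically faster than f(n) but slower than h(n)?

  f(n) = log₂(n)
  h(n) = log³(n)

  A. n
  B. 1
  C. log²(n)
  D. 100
C

We need g(n) with log₂(n) = o(g(n)) and g(n) = o(log³(n)), i.e. O(log n) ≺ g ≺ O(log³ n).
Check each option:
  A. n — O(n) does not grow strictly slower than h(n)
  B. 1 — O(1) does not grow strictly faster than f(n)
  C. log²(n) — O(log² n) is strictly between O(log n) and O(log³ n) ✓
  D. 100 — O(1) does not grow strictly faster than f(n)

Only option C (log²(n)) lies strictly between.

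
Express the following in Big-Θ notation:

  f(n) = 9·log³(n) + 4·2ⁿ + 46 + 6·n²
Θ(2ⁿ)

Order the terms by growth rate: 46 ≺ 9·log³(n) ≺ 6·n² ≺ 4·2ⁿ.
The fastest-growing term 4·2ⁿ dominates as n → ∞; dropping its constant factor gives Θ(2ⁿ).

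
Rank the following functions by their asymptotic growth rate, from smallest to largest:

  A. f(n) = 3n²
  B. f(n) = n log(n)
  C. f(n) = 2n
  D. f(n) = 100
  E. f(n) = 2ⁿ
D < C < B < A < E

Comparing growth rates:
D = 100 is O(1)
C = 2n is O(n)
B = n log(n) is O(n log n)
A = 3n² is O(n²)
E = 2ⁿ is O(2ⁿ)

Therefore, the order from slowest to fastest is: D < C < B < A < E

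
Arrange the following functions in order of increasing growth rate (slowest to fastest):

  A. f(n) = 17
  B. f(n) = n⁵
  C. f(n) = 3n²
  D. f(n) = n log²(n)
A < D < C < B

Comparing growth rates:
A = 17 is O(1)
D = n log²(n) is O(n log² n)
C = 3n² is O(n²)
B = n⁵ is O(n⁵)

Therefore, the order from slowest to fastest is: A < D < C < B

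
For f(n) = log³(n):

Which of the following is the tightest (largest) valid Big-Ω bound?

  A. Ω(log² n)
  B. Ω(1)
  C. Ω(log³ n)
C

f(n) = log³(n) is Ω(log³ n).
All listed options are valid Big-Ω bounds (lower bounds),
but Ω(log³ n) is the tightest (largest valid bound).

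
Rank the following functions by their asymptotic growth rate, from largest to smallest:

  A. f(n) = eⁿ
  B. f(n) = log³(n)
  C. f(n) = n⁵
A > C > B

Comparing growth rates:
A = eⁿ is O(eⁿ)
C = n⁵ is O(n⁵)
B = log³(n) is O(log³ n)

Therefore, the order from fastest to slowest is: A > C > B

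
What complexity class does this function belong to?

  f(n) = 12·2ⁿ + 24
O(2ⁿ)

The dominant term in 12·2ⁿ + 24 is 12·2ⁿ, which is Θ(2ⁿ).
Lower-order terms (24) are asymptotically negligible.
Constants are absorbed, so the tightest bound is O(2ⁿ).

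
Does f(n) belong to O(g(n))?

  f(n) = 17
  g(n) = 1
True

f(n) = 17 and g(n) = 1 are both O(1).
Big-O permits equal growth rates (f ≤ c·g for some c), so f(n) = O(g(n)) is true.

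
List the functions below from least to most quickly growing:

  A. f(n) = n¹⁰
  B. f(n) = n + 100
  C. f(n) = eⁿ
B < A < C

Comparing growth rates:
B = n + 100 is O(n)
A = n¹⁰ is O(n¹⁰)
C = eⁿ is O(eⁿ)

Therefore, the order from slowest to fastest is: B < A < C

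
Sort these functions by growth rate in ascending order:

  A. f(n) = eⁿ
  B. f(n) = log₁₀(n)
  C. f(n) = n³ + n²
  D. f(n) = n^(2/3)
B < D < C < A

Comparing growth rates:
B = log₁₀(n) is O(log n)
D = n^(2/3) is O(n^(2/3))
C = n³ + n² is O(n³)
A = eⁿ is O(eⁿ)

Therefore, the order from slowest to fastest is: B < D < C < A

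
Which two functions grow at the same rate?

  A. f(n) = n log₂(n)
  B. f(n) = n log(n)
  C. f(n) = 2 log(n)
A and B

Examining each function:
  A. n log₂(n) is O(n log n)
  B. n log(n) is O(n log n)
  C. 2 log(n) is O(log n)

Functions A and B both have the same complexity class.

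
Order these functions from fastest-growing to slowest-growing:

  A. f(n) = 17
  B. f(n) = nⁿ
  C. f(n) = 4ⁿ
B > C > A

Comparing growth rates:
B = nⁿ is O(nⁿ)
C = 4ⁿ is O(4ⁿ)
A = 17 is O(1)

Therefore, the order from fastest to slowest is: B > C > A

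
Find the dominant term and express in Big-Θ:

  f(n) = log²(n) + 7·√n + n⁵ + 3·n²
Θ(n⁵)

Order the terms by growth rate: log²(n) ≺ 7·√n ≺ 3·n² ≺ n⁵.
The fastest-growing term n⁵ dominates as n → ∞; dropping its constant factor gives Θ(n⁵).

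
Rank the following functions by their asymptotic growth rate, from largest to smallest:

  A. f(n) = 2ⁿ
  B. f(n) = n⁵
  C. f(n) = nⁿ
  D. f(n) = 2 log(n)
C > A > B > D

Comparing growth rates:
C = nⁿ is O(nⁿ)
A = 2ⁿ is O(2ⁿ)
B = n⁵ is O(n⁵)
D = 2 log(n) is O(log n)

Therefore, the order from fastest to slowest is: C > A > B > D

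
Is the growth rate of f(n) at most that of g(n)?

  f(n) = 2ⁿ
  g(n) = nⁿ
True

f(n) = 2ⁿ is O(2ⁿ), and g(n) = nⁿ is O(nⁿ).
Since O(2ⁿ) ⊆ O(nⁿ) (f grows no faster than g), f(n) = O(g(n)) is true.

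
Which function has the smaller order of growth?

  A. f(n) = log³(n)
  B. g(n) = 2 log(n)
B

f(n) = log³(n) is O(log³ n), while g(n) = 2 log(n) is O(log n).
Since O(log n) grows slower than O(log³ n), g(n) is dominated.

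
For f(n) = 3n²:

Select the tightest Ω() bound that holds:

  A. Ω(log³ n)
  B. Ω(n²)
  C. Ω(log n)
B

f(n) = 3n² is Ω(n²).
All listed options are valid Big-Ω bounds (lower bounds),
but Ω(n²) is the tightest (largest valid bound).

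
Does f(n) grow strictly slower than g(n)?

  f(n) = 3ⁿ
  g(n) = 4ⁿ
True

f(n) = 3ⁿ is O(3ⁿ), and g(n) = 4ⁿ is O(4ⁿ).
Since O(3ⁿ) grows strictly slower than O(4ⁿ), f(n) = o(g(n)) is true.
This means lim(n→∞) f(n)/g(n) = 0.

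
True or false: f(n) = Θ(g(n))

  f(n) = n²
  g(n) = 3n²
True

f(n) = n² and g(n) = 3n² are both O(n²).
Since they have the same asymptotic growth rate, f(n) = Θ(g(n)) is true.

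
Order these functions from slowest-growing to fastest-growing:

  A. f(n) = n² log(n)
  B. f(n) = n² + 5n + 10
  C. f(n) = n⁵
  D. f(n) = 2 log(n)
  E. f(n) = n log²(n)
D < E < B < A < C

Comparing growth rates:
D = 2 log(n) is O(log n)
E = n log²(n) is O(n log² n)
B = n² + 5n + 10 is O(n²)
A = n² log(n) is O(n² log n)
C = n⁵ is O(n⁵)

Therefore, the order from slowest to fastest is: D < E < B < A < C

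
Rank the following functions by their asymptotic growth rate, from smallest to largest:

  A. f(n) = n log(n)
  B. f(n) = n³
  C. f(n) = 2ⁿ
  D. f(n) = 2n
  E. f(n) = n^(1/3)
E < D < A < B < C

Comparing growth rates:
E = n^(1/3) is O(n^(1/3))
D = 2n is O(n)
A = n log(n) is O(n log n)
B = n³ is O(n³)
C = 2ⁿ is O(2ⁿ)

Therefore, the order from slowest to fastest is: E < D < A < B < C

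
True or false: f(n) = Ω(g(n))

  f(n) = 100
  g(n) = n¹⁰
False

f(n) = 100 is O(1), and g(n) = n¹⁰ is O(n¹⁰).
Since O(1) grows slower than O(n¹⁰), f(n) = Ω(g(n)) is false.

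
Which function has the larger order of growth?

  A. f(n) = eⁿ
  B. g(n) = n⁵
A

f(n) = eⁿ is O(eⁿ), while g(n) = n⁵ is O(n⁵).
Since O(eⁿ) grows faster than O(n⁵), f(n) dominates.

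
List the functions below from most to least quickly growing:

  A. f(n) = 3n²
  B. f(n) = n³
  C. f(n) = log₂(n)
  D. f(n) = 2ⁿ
D > B > A > C

Comparing growth rates:
D = 2ⁿ is O(2ⁿ)
B = n³ is O(n³)
A = 3n² is O(n²)
C = log₂(n) is O(log n)

Therefore, the order from fastest to slowest is: D > B > A > C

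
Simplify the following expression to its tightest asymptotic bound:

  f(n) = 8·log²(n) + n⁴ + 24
Θ(n⁴)

Order the terms by growth rate: 24 ≺ 8·log²(n) ≺ n⁴.
The fastest-growing term n⁴ dominates as n → ∞; dropping its constant factor gives Θ(n⁴).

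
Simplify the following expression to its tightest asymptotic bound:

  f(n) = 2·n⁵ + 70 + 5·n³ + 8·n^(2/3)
Θ(n⁵)

Order the terms by growth rate: 70 ≺ 8·n^(2/3) ≺ 5·n³ ≺ 2·n⁵.
The fastest-growing term 2·n⁵ dominates as n → ∞; dropping its constant factor gives Θ(n⁵).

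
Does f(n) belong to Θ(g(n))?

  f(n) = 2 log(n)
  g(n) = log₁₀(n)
True

f(n) = 2 log(n) and g(n) = log₁₀(n) are both O(log n).
Since they have the same asymptotic growth rate, f(n) = Θ(g(n)) is true.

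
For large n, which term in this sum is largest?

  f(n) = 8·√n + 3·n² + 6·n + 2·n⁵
2·n⁵

Looking at each term:
  - 8·√n is O(√n)
  - 3·n² is O(n²)
  - 6·n is O(n)
  - 2·n⁵ is O(n⁵)

The term 2·n⁵ (O(n⁵)) grows fastest and dominates all others.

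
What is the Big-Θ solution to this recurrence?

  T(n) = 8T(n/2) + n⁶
Θ(n⁶)

Master Theorem: a = 8, b = 2, f(n) = n⁶.
Compute the critical exponent d = log₂(8) = 3.
Compare f(n) = Θ(n⁶) against n^d:
  k = 6 > d = 3, so f(n) = Ω(n^(d+ε)) — Case 3.
  Regularity: a·(n/b)^6/n^6 = a/b^6 = 8/64 < 1 ✓.
  The top-level work dominates: T(n) = Θ(f(n)) = Θ(n⁶).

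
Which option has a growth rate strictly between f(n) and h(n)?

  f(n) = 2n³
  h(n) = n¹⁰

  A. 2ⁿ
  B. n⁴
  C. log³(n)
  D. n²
B

We need g(n) with 2n³ = o(g(n)) and g(n) = o(n¹⁰), i.e. O(n³) ≺ g ≺ O(n¹⁰).
Check each option:
  A. 2ⁿ — O(2ⁿ) does not grow strictly slower than h(n)
  B. n⁴ — O(n⁴) is strictly between O(n³) and O(n¹⁰) ✓
  C. log³(n) — O(log³ n) does not grow strictly faster than f(n)
  D. n² — O(n²) does not grow strictly faster than f(n)

Only option B (n⁴) lies strictly between.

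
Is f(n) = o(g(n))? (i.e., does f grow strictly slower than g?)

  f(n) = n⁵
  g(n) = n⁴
False

f(n) = n⁵ is O(n⁵), and g(n) = n⁴ is O(n⁴).
Since O(n⁵) grows faster than or equal to O(n⁴), f(n) = o(g(n)) is false.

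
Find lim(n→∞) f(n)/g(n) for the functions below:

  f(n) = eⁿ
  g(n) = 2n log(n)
∞

Since eⁿ (O(eⁿ)) grows faster than 2n log(n) (O(n log n)),
the ratio f(n)/g(n) → ∞ as n → ∞.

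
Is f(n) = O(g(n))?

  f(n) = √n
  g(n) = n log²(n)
True

f(n) = √n is O(√n), and g(n) = n log²(n) is O(n log² n).
Since O(√n) ⊆ O(n log² n) (f grows no faster than g), f(n) = O(g(n)) is true.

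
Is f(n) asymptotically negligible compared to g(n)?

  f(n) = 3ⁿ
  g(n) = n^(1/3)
False

f(n) = 3ⁿ is O(3ⁿ), and g(n) = n^(1/3) is O(n^(1/3)).
Since O(3ⁿ) grows faster than or equal to O(n^(1/3)), f(n) = o(g(n)) is false.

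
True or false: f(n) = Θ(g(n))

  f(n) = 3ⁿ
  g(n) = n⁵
False

f(n) = 3ⁿ is O(3ⁿ), and g(n) = n⁵ is O(n⁵).
Since they have different growth rates, f(n) = Θ(g(n)) is false.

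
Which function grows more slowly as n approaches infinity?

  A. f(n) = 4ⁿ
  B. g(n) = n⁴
B

f(n) = 4ⁿ is O(4ⁿ), while g(n) = n⁴ is O(n⁴).
Since O(n⁴) grows slower than O(4ⁿ), g(n) is dominated.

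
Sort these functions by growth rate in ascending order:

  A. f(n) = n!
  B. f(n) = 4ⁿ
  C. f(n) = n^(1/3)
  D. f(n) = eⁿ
C < D < B < A

Comparing growth rates:
C = n^(1/3) is O(n^(1/3))
D = eⁿ is O(eⁿ)
B = 4ⁿ is O(4ⁿ)
A = n! is O(n!)

Therefore, the order from slowest to fastest is: C < D < B < A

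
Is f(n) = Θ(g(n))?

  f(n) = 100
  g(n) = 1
True

f(n) = 100 and g(n) = 1 are both O(1).
Since they have the same asymptotic growth rate, f(n) = Θ(g(n)) is true.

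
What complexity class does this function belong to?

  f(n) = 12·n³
O(n³)

The dominant term in 12·n³ is 12·n³, which is Θ(n³).
Constants are absorbed, so the tightest bound is O(n³).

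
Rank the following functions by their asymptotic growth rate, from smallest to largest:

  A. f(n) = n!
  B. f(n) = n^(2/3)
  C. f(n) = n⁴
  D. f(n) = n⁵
B < C < D < A

Comparing growth rates:
B = n^(2/3) is O(n^(2/3))
C = n⁴ is O(n⁴)
D = n⁵ is O(n⁵)
A = n! is O(n!)

Therefore, the order from slowest to fastest is: B < C < D < A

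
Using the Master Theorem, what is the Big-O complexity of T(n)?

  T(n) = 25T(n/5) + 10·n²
Θ(n² log n)

Master Theorem: a = 25, b = 5, f(n) = 10·n².
Compute the critical exponent d = log₅(25) = 2.
Compare f(n) = Θ(n²) against n^d:
  k = 2 = d, so f(n) = Θ(n^d) — Case 2.
  Work is balanced across levels: T(n) = Θ(n^d log n) = Θ(n² log n).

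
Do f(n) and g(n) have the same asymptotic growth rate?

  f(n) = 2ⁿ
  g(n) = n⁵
False

f(n) = 2ⁿ is O(2ⁿ), and g(n) = n⁵ is O(n⁵).
Since they have different growth rates, f(n) = Θ(g(n)) is false.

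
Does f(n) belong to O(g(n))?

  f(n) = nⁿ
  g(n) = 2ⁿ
False

f(n) = nⁿ is O(nⁿ), and g(n) = 2ⁿ is O(2ⁿ).
Since O(nⁿ) grows faster than O(2ⁿ), f(n) = O(g(n)) is false.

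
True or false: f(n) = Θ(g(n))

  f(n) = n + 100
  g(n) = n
True

f(n) = n + 100 and g(n) = n are both O(n).
Since they have the same asymptotic growth rate, f(n) = Θ(g(n)) is true.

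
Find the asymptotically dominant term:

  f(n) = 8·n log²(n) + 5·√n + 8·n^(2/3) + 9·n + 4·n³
4·n³

Looking at each term:
  - 8·n log²(n) is O(n log² n)
  - 5·√n is O(√n)
  - 8·n^(2/3) is O(n^(2/3))
  - 9·n is O(n)
  - 4·n³ is O(n³)

The term 4·n³ (O(n³)) grows fastest and dominates all others.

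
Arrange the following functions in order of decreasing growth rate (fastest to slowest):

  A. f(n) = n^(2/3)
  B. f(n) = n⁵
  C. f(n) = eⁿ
C > B > A

Comparing growth rates:
C = eⁿ is O(eⁿ)
B = n⁵ is O(n⁵)
A = n^(2/3) is O(n^(2/3))

Therefore, the order from fastest to slowest is: C > B > A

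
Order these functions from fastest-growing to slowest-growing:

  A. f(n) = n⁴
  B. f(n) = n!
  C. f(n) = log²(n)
B > A > C

Comparing growth rates:
B = n! is O(n!)
A = n⁴ is O(n⁴)
C = log²(n) is O(log² n)

Therefore, the order from fastest to slowest is: B > A > C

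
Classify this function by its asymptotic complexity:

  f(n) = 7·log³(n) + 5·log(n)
O(log³ n)

The dominant term in 7·log³(n) + 5·log(n) is 7·log³(n), which is Θ(log³ n).
Lower-order terms (5·log(n)) are asymptotically negligible.
Constants are absorbed, so the tightest bound is O(log³ n).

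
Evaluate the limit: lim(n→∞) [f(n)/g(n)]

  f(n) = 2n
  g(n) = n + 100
2

Since 2n and n + 100 have the same growth rate (O(n)),
the ratio converges to a constant: 2.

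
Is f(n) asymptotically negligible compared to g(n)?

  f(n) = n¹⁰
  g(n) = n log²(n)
False

f(n) = n¹⁰ is O(n¹⁰), and g(n) = n log²(n) is O(n log² n).
Since O(n¹⁰) grows faster than or equal to O(n log² n), f(n) = o(g(n)) is false.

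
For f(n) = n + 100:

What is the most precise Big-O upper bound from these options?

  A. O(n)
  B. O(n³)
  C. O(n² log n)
A

f(n) = n + 100 is O(n).
All listed options are valid Big-O bounds (upper bounds),
but O(n) is the tightest (smallest valid bound).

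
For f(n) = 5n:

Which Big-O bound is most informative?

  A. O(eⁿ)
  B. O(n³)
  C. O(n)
C

f(n) = 5n is O(n).
All listed options are valid Big-O bounds (upper bounds),
but O(n) is the tightest (smallest valid bound).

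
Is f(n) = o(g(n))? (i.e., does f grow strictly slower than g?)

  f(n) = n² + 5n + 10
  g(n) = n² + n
False

f(n) = n² + 5n + 10 is O(n²), and g(n) = n² + n is O(n²).
Since they have the same growth rate, f(n) = o(g(n)) is false.
(f = o(g) requires f to grow strictly slower, not equal.)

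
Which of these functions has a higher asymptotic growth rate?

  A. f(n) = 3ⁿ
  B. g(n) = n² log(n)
A

f(n) = 3ⁿ is O(3ⁿ), while g(n) = n² log(n) is O(n² log n).
Since O(3ⁿ) grows faster than O(n² log n), f(n) dominates.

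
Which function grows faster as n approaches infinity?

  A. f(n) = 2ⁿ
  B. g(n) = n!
B

f(n) = 2ⁿ is O(2ⁿ), while g(n) = n! is O(n!).
Since O(n!) grows faster than O(2ⁿ), g(n) dominates.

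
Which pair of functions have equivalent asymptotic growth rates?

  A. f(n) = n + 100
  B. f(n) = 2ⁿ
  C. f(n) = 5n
A and C

Examining each function:
  A. n + 100 is O(n)
  B. 2ⁿ is O(2ⁿ)
  C. 5n is O(n)

Functions A and C both have the same complexity class.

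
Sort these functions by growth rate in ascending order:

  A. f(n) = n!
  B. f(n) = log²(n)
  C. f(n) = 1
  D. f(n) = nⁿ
C < B < A < D

Comparing growth rates:
C = 1 is O(1)
B = log²(n) is O(log² n)
A = n! is O(n!)
D = nⁿ is O(nⁿ)

Therefore, the order from slowest to fastest is: C < B < A < D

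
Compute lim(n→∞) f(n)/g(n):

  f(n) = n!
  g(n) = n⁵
∞

Since n! (O(n!)) grows faster than n⁵ (O(n⁵)),
the ratio f(n)/g(n) → ∞ as n → ∞.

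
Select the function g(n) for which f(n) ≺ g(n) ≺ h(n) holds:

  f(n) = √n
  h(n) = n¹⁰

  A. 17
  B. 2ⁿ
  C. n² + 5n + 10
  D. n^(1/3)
C

We need g(n) with √n = o(g(n)) and g(n) = o(n¹⁰), i.e. O(√n) ≺ g ≺ O(n¹⁰).
Check each option:
  A. 17 — O(1) does not grow strictly faster than f(n)
  B. 2ⁿ — O(2ⁿ) does not grow strictly slower than h(n)
  C. n² + 5n + 10 — O(n²) is strictly between O(√n) and O(n¹⁰) ✓
  D. n^(1/3) — O(n^(1/3)) does not grow strictly faster than f(n)

Only option C (n² + 5n + 10) lies strictly between.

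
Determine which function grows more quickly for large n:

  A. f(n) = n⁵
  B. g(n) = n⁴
A

f(n) = n⁵ is O(n⁵), while g(n) = n⁴ is O(n⁴).
Since O(n⁵) grows faster than O(n⁴), f(n) dominates.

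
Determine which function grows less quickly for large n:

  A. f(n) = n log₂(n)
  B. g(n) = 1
B

f(n) = n log₂(n) is O(n log n), while g(n) = 1 is O(1).
Since O(1) grows slower than O(n log n), g(n) is dominated.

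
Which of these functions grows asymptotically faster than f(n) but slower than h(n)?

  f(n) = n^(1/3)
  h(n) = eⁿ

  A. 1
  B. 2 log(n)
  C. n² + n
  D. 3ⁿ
C

We need g(n) with n^(1/3) = o(g(n)) and g(n) = o(eⁿ), i.e. O(n^(1/3)) ≺ g ≺ O(eⁿ).
Check each option:
  A. 1 — O(1) does not grow strictly faster than f(n)
  B. 2 log(n) — O(log n) does not grow strictly faster than f(n)
  C. n² + n — O(n²) is strictly between O(n^(1/3)) and O(eⁿ) ✓
  D. 3ⁿ — O(3ⁿ) does not grow strictly slower than h(n)

Only option C (n² + n) lies strictly between.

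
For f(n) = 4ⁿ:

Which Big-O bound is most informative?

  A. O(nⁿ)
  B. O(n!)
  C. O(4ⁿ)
C

f(n) = 4ⁿ is O(4ⁿ).
All listed options are valid Big-O bounds (upper bounds),
but O(4ⁿ) is the tightest (smallest valid bound).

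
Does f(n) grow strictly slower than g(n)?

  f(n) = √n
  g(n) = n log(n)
True

f(n) = √n is O(√n), and g(n) = n log(n) is O(n log n).
Since O(√n) grows strictly slower than O(n log n), f(n) = o(g(n)) is true.
This means lim(n→∞) f(n)/g(n) = 0.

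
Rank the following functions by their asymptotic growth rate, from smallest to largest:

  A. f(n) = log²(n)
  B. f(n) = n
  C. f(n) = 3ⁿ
A < B < C

Comparing growth rates:
A = log²(n) is O(log² n)
B = n is O(n)
C = 3ⁿ is O(3ⁿ)

Therefore, the order from slowest to fastest is: A < B < C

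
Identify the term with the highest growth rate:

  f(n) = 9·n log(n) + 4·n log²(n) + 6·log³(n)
4·n log²(n)

Looking at each term:
  - 9·n log(n) is O(n log n)
  - 4·n log²(n) is O(n log² n)
  - 6·log³(n) is O(log³ n)

The term 4·n log²(n) (O(n log² n)) grows fastest and dominates all others.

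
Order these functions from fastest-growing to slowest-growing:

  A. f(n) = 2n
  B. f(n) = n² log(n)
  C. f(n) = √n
B > A > C

Comparing growth rates:
B = n² log(n) is O(n² log n)
A = 2n is O(n)
C = √n is O(√n)

Therefore, the order from fastest to slowest is: B > A > C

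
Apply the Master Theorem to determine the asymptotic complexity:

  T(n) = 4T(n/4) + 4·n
Θ(n log n)

Master Theorem: a = 4, b = 4, f(n) = 4·n.
Compute the critical exponent d = log₄(4) = 1.
Compare f(n) = Θ(n) against n^d:
  k = 1 = d, so f(n) = Θ(n^d) — Case 2.
  Work is balanced across levels: T(n) = Θ(n^d log n) = Θ(n log n).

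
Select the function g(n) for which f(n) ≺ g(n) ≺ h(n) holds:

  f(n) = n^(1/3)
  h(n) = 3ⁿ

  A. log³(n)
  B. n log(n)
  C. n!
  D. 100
B

We need g(n) with n^(1/3) = o(g(n)) and g(n) = o(3ⁿ), i.e. O(n^(1/3)) ≺ g ≺ O(3ⁿ).
Check each option:
  A. log³(n) — O(log³ n) does not grow strictly faster than f(n)
  B. n log(n) — O(n log n) is strictly between O(n^(1/3)) and O(3ⁿ) ✓
  C. n! — O(n!) does not grow strictly slower than h(n)
  D. 100 — O(1) does not grow strictly faster than f(n)

Only option B (n log(n)) lies strictly between.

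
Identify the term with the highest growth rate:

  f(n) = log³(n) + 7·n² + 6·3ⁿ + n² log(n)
6·3ⁿ

Looking at each term:
  - log³(n) is O(log³ n)
  - 7·n² is O(n²)
  - 6·3ⁿ is O(3ⁿ)
  - n² log(n) is O(n² log n)

The term 6·3ⁿ (O(3ⁿ)) grows fastest and dominates all others.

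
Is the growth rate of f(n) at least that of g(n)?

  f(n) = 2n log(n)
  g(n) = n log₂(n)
True

f(n) = 2n log(n) and g(n) = n log₂(n) are both O(n log n).
Big-Ω permits equal growth rates (f ≥ c·g for some c > 0), so f(n) = Ω(g(n)) is true.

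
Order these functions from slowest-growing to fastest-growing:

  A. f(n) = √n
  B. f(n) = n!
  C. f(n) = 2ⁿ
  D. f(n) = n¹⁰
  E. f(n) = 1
E < A < D < C < B

Comparing growth rates:
E = 1 is O(1)
A = √n is O(√n)
D = n¹⁰ is O(n¹⁰)
C = 2ⁿ is O(2ⁿ)
B = n! is O(n!)

Therefore, the order from slowest to fastest is: E < A < D < C < B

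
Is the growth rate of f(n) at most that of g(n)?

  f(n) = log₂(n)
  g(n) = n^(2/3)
True

f(n) = log₂(n) is O(log n), and g(n) = n^(2/3) is O(n^(2/3)).
Since O(log n) ⊆ O(n^(2/3)) (f grows no faster than g), f(n) = O(g(n)) is true.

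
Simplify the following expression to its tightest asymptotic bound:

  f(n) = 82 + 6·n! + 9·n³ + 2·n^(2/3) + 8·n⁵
Θ(n!)

Order the terms by growth rate: 82 ≺ 2·n^(2/3) ≺ 9·n³ ≺ 8·n⁵ ≺ 6·n!.
The fastest-growing term 6·n! dominates as n → ∞; dropping its constant factor gives Θ(n!).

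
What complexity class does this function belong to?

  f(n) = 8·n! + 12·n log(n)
O(n!)

The dominant term in 8·n! + 12·n log(n) is 8·n!, which is Θ(n!).
Lower-order terms (12·n log(n)) are asymptotically negligible.
Constants are absorbed, so the tightest bound is O(n!).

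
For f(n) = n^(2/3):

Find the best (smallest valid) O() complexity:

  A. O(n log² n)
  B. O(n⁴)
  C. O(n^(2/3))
C

f(n) = n^(2/3) is O(n^(2/3)).
All listed options are valid Big-O bounds (upper bounds),
but O(n^(2/3)) is the tightest (smallest valid bound).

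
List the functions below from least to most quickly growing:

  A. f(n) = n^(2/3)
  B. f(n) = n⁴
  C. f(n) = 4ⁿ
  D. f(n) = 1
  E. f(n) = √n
D < E < A < B < C

Comparing growth rates:
D = 1 is O(1)
E = √n is O(√n)
A = n^(2/3) is O(n^(2/3))
B = n⁴ is O(n⁴)
C = 4ⁿ is O(4ⁿ)

Therefore, the order from slowest to fastest is: D < E < A < B < C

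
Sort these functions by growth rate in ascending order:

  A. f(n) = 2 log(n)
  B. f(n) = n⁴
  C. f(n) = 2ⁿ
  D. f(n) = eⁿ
A < B < C < D

Comparing growth rates:
A = 2 log(n) is O(log n)
B = n⁴ is O(n⁴)
C = 2ⁿ is O(2ⁿ)
D = eⁿ is O(eⁿ)

Therefore, the order from slowest to fastest is: A < B < C < D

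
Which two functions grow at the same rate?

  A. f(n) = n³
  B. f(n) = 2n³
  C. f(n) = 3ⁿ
A and B

Examining each function:
  A. n³ is O(n³)
  B. 2n³ is O(n³)
  C. 3ⁿ is O(3ⁿ)

Functions A and B both have the same complexity class.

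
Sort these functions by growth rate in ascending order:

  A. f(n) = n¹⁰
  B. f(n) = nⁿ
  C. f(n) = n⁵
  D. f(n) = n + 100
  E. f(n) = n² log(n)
D < E < C < A < B

Comparing growth rates:
D = n + 100 is O(n)
E = n² log(n) is O(n² log n)
C = n⁵ is O(n⁵)
A = n¹⁰ is O(n¹⁰)
B = nⁿ is O(nⁿ)

Therefore, the order from slowest to fastest is: D < E < C < A < B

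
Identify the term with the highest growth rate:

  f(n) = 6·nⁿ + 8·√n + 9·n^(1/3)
6·nⁿ

Looking at each term:
  - 6·nⁿ is O(nⁿ)
  - 8·√n is O(√n)
  - 9·n^(1/3) is O(n^(1/3))

The term 6·nⁿ (O(nⁿ)) grows fastest and dominates all others.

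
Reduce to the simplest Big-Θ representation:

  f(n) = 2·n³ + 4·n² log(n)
Θ(n³)

Order the terms by growth rate: 4·n² log(n) ≺ 2·n³.
The fastest-growing term 2·n³ dominates as n → ∞; dropping its constant factor gives Θ(n³).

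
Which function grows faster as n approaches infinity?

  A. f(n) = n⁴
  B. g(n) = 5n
A

f(n) = n⁴ is O(n⁴), while g(n) = 5n is O(n).
Since O(n⁴) grows faster than O(n), f(n) dominates.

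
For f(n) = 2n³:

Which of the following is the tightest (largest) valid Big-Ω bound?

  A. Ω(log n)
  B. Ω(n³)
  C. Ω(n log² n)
B

f(n) = 2n³ is Ω(n³).
All listed options are valid Big-Ω bounds (lower bounds),
but Ω(n³) is the tightest (largest valid bound).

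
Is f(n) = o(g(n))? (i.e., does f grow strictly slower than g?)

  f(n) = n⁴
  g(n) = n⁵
True

f(n) = n⁴ is O(n⁴), and g(n) = n⁵ is O(n⁵).
Since O(n⁴) grows strictly slower than O(n⁵), f(n) = o(g(n)) is true.
This means lim(n→∞) f(n)/g(n) = 0.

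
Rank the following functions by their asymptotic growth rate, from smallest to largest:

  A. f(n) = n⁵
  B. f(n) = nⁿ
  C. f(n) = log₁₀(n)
C < A < B

Comparing growth rates:
C = log₁₀(n) is O(log n)
A = n⁵ is O(n⁵)
B = nⁿ is O(nⁿ)

Therefore, the order from slowest to fastest is: C < A < B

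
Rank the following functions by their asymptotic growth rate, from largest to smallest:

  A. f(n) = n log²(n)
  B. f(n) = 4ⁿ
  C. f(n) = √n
B > A > C

Comparing growth rates:
B = 4ⁿ is O(4ⁿ)
A = n log²(n) is O(n log² n)
C = √n is O(√n)

Therefore, the order from fastest to slowest is: B > A > C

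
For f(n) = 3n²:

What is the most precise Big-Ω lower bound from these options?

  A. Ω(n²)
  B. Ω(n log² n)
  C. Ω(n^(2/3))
A

f(n) = 3n² is Ω(n²).
All listed options are valid Big-Ω bounds (lower bounds),
but Ω(n²) is the tightest (largest valid bound).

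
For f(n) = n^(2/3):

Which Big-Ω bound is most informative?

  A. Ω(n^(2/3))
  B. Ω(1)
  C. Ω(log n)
A

f(n) = n^(2/3) is Ω(n^(2/3)).
All listed options are valid Big-Ω bounds (lower bounds),
but Ω(n^(2/3)) is the tightest (largest valid bound).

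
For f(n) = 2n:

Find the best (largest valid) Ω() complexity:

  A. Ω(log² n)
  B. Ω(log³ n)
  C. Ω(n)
C

f(n) = 2n is Ω(n).
All listed options are valid Big-Ω bounds (lower bounds),
but Ω(n) is the tightest (largest valid bound).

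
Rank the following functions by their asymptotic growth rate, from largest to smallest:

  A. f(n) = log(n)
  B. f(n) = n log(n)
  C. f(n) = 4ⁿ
C > B > A

Comparing growth rates:
C = 4ⁿ is O(4ⁿ)
B = n log(n) is O(n log n)
A = log(n) is O(log n)

Therefore, the order from fastest to slowest is: C > B > A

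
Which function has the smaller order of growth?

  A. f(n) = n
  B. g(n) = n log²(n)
A

f(n) = n is O(n), while g(n) = n log²(n) is O(n log² n).
Since O(n) grows slower than O(n log² n), f(n) is dominated.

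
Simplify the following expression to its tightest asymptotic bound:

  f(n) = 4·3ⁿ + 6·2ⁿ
Θ(3ⁿ)

Order the terms by growth rate: 6·2ⁿ ≺ 4·3ⁿ.
The fastest-growing term 4·3ⁿ dominates as n → ∞; dropping its constant factor gives Θ(3ⁿ).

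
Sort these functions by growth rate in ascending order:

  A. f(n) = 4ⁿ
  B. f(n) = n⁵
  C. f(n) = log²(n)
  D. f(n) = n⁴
C < D < B < A

Comparing growth rates:
C = log²(n) is O(log² n)
D = n⁴ is O(n⁴)
B = n⁵ is O(n⁵)
A = 4ⁿ is O(4ⁿ)

Therefore, the order from slowest to fastest is: C < D < B < A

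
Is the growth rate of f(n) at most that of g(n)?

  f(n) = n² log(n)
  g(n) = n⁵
True

f(n) = n² log(n) is O(n² log n), and g(n) = n⁵ is O(n⁵).
Since O(n² log n) ⊆ O(n⁵) (f grows no faster than g), f(n) = O(g(n)) is true.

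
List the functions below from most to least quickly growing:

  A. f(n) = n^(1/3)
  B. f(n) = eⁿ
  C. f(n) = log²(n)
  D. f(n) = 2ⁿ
B > D > A > C

Comparing growth rates:
B = eⁿ is O(eⁿ)
D = 2ⁿ is O(2ⁿ)
A = n^(1/3) is O(n^(1/3))
C = log²(n) is O(log² n)

Therefore, the order from fastest to slowest is: B > D > A > C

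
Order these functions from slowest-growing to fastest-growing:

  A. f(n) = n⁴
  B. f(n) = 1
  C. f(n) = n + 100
B < C < A

Comparing growth rates:
B = 1 is O(1)
C = n + 100 is O(n)
A = n⁴ is O(n⁴)

Therefore, the order from slowest to fastest is: B < C < A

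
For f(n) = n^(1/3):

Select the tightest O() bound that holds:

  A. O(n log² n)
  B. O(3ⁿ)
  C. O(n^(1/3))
C

f(n) = n^(1/3) is O(n^(1/3)).
All listed options are valid Big-O bounds (upper bounds),
but O(n^(1/3)) is the tightest (smallest valid bound).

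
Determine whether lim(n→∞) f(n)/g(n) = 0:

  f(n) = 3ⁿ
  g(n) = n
False

f(n) = 3ⁿ is O(3ⁿ), and g(n) = n is O(n).
Since O(3ⁿ) grows faster than or equal to O(n), f(n) = o(g(n)) is false.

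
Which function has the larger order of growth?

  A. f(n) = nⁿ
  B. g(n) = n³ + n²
A

f(n) = nⁿ is O(nⁿ), while g(n) = n³ + n² is O(n³).
Since O(nⁿ) grows faster than O(n³), f(n) dominates.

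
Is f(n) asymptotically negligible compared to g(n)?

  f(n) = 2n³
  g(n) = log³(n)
False

f(n) = 2n³ is O(n³), and g(n) = log³(n) is O(log³ n).
Since O(n³) grows faster than or equal to O(log³ n), f(n) = o(g(n)) is false.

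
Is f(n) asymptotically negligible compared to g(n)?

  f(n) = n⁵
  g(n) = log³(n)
False

f(n) = n⁵ is O(n⁵), and g(n) = log³(n) is O(log³ n).
Since O(n⁵) grows faster than or equal to O(log³ n), f(n) = o(g(n)) is false.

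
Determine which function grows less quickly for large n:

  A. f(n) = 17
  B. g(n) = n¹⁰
A

f(n) = 17 is O(1), while g(n) = n¹⁰ is O(n¹⁰).
Since O(1) grows slower than O(n¹⁰), f(n) is dominated.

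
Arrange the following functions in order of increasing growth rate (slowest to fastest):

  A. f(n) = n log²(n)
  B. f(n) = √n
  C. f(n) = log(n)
C < B < A

Comparing growth rates:
C = log(n) is O(log n)
B = √n is O(√n)
A = n log²(n) is O(n log² n)

Therefore, the order from slowest to fastest is: C < B < A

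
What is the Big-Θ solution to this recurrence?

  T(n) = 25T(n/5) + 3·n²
Θ(n² log n)

Master Theorem: a = 25, b = 5, f(n) = 3·n².
Compute the critical exponent d = log₅(25) = 2.
Compare f(n) = Θ(n²) against n^d:
  k = 2 = d, so f(n) = Θ(n^d) — Case 2.
  Work is balanced across levels: T(n) = Θ(n^d log n) = Θ(n² log n).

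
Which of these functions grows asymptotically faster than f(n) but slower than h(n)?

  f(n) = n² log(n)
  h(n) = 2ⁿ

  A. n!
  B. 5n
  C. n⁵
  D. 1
C

We need g(n) with n² log(n) = o(g(n)) and g(n) = o(2ⁿ), i.e. O(n² log n) ≺ g ≺ O(2ⁿ).
Check each option:
  A. n! — O(n!) does not grow strictly slower than h(n)
  B. 5n — O(n) does not grow strictly faster than f(n)
  C. n⁵ — O(n⁵) is strictly between O(n² log n) and O(2ⁿ) ✓
  D. 1 — O(1) does not grow strictly faster than f(n)

Only option C (n⁵) lies strictly between.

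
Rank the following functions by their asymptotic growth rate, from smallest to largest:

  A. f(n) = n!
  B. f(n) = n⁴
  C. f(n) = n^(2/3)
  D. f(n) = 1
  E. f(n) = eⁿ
D < C < B < E < A

Comparing growth rates:
D = 1 is O(1)
C = n^(2/3) is O(n^(2/3))
B = n⁴ is O(n⁴)
E = eⁿ is O(eⁿ)
A = n! is O(n!)

Therefore, the order from slowest to fastest is: D < C < B < E < A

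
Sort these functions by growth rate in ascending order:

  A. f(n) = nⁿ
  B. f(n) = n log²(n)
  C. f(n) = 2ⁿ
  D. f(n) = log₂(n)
D < B < C < A

Comparing growth rates:
D = log₂(n) is O(log n)
B = n log²(n) is O(n log² n)
C = 2ⁿ is O(2ⁿ)
A = nⁿ is O(nⁿ)

Therefore, the order from slowest to fastest is: D < B < C < A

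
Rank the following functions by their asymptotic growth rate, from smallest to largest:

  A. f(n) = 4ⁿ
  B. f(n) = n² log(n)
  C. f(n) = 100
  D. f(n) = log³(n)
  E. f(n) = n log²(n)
C < D < E < B < A

Comparing growth rates:
C = 100 is O(1)
D = log³(n) is O(log³ n)
E = n log²(n) is O(n log² n)
B = n² log(n) is O(n² log n)
A = 4ⁿ is O(4ⁿ)

Therefore, the order from slowest to fastest is: C < D < E < B < A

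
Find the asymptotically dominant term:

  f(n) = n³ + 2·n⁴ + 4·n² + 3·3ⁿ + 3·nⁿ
3·nⁿ

Looking at each term:
  - n³ is O(n³)
  - 2·n⁴ is O(n⁴)
  - 4·n² is O(n²)
  - 3·3ⁿ is O(3ⁿ)
  - 3·nⁿ is O(nⁿ)

The term 3·nⁿ (O(nⁿ)) grows fastest and dominates all others.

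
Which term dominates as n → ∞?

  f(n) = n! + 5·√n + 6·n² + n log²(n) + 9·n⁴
n!

Looking at each term:
  - n! is O(n!)
  - 5·√n is O(√n)
  - 6·n² is O(n²)
  - n log²(n) is O(n log² n)
  - 9·n⁴ is O(n⁴)

The term n! (O(n!)) grows fastest and dominates all others.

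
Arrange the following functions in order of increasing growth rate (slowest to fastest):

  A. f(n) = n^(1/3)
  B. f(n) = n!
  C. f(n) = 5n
A < C < B

Comparing growth rates:
A = n^(1/3) is O(n^(1/3))
C = 5n is O(n)
B = n! is O(n!)

Therefore, the order from slowest to fastest is: A < C < B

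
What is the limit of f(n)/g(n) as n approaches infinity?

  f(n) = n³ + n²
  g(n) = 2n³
1/2

Since n³ + n² and 2n³ have the same growth rate (O(n³)),
the ratio converges to a constant: 1/2.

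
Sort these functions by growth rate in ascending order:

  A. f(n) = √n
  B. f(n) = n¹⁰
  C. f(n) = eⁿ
A < B < C

Comparing growth rates:
A = √n is O(√n)
B = n¹⁰ is O(n¹⁰)
C = eⁿ is O(eⁿ)

Therefore, the order from slowest to fastest is: A < B < C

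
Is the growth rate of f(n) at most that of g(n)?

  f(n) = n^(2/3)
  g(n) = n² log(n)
True

f(n) = n^(2/3) is O(n^(2/3)), and g(n) = n² log(n) is O(n² log n).
Since O(n^(2/3)) ⊆ O(n² log n) (f grows no faster than g), f(n) = O(g(n)) is true.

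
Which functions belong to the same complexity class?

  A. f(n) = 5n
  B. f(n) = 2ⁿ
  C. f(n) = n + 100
A and C

Examining each function:
  A. 5n is O(n)
  B. 2ⁿ is O(2ⁿ)
  C. n + 100 is O(n)

Functions A and C both have the same complexity class.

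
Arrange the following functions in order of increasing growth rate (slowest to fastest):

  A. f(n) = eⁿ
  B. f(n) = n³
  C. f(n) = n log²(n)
C < B < A

Comparing growth rates:
C = n log²(n) is O(n log² n)
B = n³ is O(n³)
A = eⁿ is O(eⁿ)

Therefore, the order from slowest to fastest is: C < B < A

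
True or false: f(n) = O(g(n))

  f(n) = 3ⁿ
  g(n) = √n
False

f(n) = 3ⁿ is O(3ⁿ), and g(n) = √n is O(√n).
Since O(3ⁿ) grows faster than O(√n), f(n) = O(g(n)) is false.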